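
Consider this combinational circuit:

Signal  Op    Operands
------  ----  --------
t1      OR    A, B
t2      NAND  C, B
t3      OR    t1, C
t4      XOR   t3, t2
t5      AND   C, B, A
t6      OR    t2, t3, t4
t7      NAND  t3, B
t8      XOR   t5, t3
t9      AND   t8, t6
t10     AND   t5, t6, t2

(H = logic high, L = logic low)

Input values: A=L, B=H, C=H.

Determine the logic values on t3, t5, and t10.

t1 = A OR B = L OR H = H
t2 = C NAND B = H NAND H = L
t3 = t1 OR C = H OR H = H
t4 = t3 XOR t2 = H XOR L = H
t5 = C AND B AND A = H AND H AND L = L
t6 = t2 OR t3 OR t4 = L OR H OR H = H
t10 = t5 AND t6 AND t2 = L AND H AND L = L

t3 = H  t5 = L  t10 = L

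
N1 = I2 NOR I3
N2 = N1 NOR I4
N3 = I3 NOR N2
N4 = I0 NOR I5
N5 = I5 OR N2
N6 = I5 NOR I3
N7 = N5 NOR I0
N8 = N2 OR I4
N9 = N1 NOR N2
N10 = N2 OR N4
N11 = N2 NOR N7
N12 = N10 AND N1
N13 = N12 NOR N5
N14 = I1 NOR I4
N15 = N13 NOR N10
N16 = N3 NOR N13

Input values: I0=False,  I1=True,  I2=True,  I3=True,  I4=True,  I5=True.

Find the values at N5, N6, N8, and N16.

N5 = True  N6 = False  N8 = True  N16 = True

N1 = I2 NOR I3 = True NOR True = False
N2 = N1 NOR I4 = False NOR True = False
N3 = I3 NOR N2 = True NOR False = False
N4 = I0 NOR I5 = False NOR True = False
N5 = I5 OR N2 = True OR False = True
N6 = I5 NOR I3 = True NOR True = False
N8 = N2 OR I4 = False OR True = True
N10 = N2 OR N4 = False OR False = False
N12 = N10 AND N1 = False AND False = False
N13 = N12 NOR N5 = False NOR True = False
N16 = N3 NOR N13 = False NOR False = True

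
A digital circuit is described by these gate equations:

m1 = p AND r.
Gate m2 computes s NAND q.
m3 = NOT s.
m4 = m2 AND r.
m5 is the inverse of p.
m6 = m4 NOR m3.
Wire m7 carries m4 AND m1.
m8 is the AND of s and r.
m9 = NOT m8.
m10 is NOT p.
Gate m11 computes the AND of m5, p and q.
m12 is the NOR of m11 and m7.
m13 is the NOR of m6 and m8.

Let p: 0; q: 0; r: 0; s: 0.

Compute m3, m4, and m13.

m2 = s NAND q = 0 NAND 0 = 1
m3 = NOT s = NOT 0 = 1
m4 = m2 AND r = 1 AND 0 = 0
m6 = m4 NOR m3 = 0 NOR 1 = 0
m8 = s AND r = 0 AND 0 = 0
m13 = m6 NOR m8 = 0 NOR 0 = 1

m3 = 1, m4 = 0, m13 = 1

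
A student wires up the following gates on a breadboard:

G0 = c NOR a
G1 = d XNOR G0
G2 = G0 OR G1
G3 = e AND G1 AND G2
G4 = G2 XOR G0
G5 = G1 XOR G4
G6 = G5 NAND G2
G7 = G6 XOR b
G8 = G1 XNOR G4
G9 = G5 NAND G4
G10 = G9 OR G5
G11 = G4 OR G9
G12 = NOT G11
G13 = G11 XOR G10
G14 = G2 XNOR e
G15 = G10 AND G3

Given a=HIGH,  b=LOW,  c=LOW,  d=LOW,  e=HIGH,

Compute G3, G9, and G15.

G3 = HIGH, G9 = HIGH, G15 = HIGH

G0 = c NOR a = LOW NOR HIGH = LOW
G1 = d XNOR G0 = LOW XNOR LOW = HIGH
G2 = G0 OR G1 = LOW OR HIGH = HIGH
G3 = e AND G1 AND G2 = HIGH AND HIGH AND HIGH = HIGH
G4 = G2 XOR G0 = HIGH XOR LOW = HIGH
G5 = G1 XOR G4 = HIGH XOR HIGH = LOW
G9 = G5 NAND G4 = LOW NAND HIGH = HIGH
G10 = G9 OR G5 = HIGH OR LOW = HIGH
G15 = G10 AND G3 = HIGH AND HIGH = HIGH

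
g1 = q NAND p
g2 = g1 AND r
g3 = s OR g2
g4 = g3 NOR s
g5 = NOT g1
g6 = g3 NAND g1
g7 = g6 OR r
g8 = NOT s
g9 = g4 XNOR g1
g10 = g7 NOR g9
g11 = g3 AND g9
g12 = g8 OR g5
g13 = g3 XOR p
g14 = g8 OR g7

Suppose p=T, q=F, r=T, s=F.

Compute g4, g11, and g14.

g4 = F, g11 = F, g14 = T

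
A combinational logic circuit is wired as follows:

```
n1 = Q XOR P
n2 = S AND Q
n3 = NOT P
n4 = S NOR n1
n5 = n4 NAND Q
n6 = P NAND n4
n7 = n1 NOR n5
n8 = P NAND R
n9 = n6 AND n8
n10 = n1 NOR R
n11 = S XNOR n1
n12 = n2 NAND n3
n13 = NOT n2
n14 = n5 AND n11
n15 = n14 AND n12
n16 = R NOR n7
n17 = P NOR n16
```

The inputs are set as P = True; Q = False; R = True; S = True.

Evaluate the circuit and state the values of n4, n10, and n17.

n1 = Q XOR P = False XOR True = True
n4 = S NOR n1 = True NOR True = False
n5 = n4 NAND Q = False NAND False = True
n7 = n1 NOR n5 = True NOR True = False
n10 = n1 NOR R = True NOR True = False
n16 = R NOR n7 = True NOR False = False
n17 = P NOR n16 = True NOR False = False

n4 = False, n10 = False, n17 = False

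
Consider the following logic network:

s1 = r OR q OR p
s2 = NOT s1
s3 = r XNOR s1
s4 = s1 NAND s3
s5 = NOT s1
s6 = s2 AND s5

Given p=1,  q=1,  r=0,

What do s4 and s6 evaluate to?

s4 = 1, s6 = 0

s1 = r OR q OR p = 0 OR 1 OR 1 = 1
s2 = NOT s1 = NOT 1 = 0
s3 = r XNOR s1 = 0 XNOR 1 = 0
s4 = s1 NAND s3 = 1 NAND 0 = 1
s5 = NOT s1 = NOT 1 = 0
s6 = s2 AND s5 = 0 AND 0 = 0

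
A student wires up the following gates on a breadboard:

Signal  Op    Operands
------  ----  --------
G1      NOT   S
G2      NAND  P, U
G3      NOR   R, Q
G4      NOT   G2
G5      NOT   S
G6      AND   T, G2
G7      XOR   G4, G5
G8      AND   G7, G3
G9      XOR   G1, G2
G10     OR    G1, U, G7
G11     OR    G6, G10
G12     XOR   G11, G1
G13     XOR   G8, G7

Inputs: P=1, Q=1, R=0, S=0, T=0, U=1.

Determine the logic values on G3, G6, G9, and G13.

G1 = NOT S = NOT 0 = 1
G2 = P NAND U = 1 NAND 1 = 0
G3 = R NOR Q = 0 NOR 1 = 0
G4 = NOT G2 = NOT 0 = 1
G5 = NOT S = NOT 0 = 1
G6 = T AND G2 = 0 AND 0 = 0
G7 = G4 XOR G5 = 1 XOR 1 = 0
G8 = G7 AND G3 = 0 AND 0 = 0
G9 = G1 XOR G2 = 1 XOR 0 = 1
G13 = G8 XOR G7 = 0 XOR 0 = 0

G3 = 0; G6 = 0; G9 = 1; G13 = 0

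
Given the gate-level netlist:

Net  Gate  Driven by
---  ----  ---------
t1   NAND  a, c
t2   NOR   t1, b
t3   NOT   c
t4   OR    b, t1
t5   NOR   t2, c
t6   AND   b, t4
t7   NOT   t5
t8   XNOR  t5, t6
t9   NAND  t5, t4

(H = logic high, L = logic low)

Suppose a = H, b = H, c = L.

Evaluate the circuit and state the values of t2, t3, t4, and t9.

t2 = L, t3 = H, t4 = H, t9 = L

t1 = a NAND c = H NAND L = H
t2 = t1 NOR b = H NOR H = L
t3 = NOT c = NOT L = H
t4 = b OR t1 = H OR H = H
t5 = t2 NOR c = L NOR L = H
t9 = t5 NAND t4 = H NAND H = L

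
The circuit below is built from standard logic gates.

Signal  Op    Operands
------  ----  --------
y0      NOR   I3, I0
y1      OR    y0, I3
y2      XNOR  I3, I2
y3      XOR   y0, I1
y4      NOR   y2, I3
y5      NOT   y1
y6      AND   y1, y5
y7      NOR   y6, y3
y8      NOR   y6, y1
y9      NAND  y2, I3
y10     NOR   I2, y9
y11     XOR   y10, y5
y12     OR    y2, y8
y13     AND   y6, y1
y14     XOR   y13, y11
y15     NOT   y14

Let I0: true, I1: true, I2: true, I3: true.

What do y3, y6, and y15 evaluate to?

y3 = true  y6 = false  y15 = true

y0 = I3 NOR I0 = true NOR true = false
y1 = y0 OR I3 = false OR true = true
y2 = I3 XNOR I2 = true XNOR true = true
y3 = y0 XOR I1 = false XOR true = true
y5 = NOT y1 = NOT true = false
y6 = y1 AND y5 = true AND false = false
y9 = y2 NAND I3 = true NAND true = false
y10 = I2 NOR y9 = true NOR false = false
y11 = y10 XOR y5 = false XOR false = false
y13 = y6 AND y1 = false AND true = false
y14 = y13 XOR y11 = false XOR false = false
y15 = NOT y14 = NOT false = true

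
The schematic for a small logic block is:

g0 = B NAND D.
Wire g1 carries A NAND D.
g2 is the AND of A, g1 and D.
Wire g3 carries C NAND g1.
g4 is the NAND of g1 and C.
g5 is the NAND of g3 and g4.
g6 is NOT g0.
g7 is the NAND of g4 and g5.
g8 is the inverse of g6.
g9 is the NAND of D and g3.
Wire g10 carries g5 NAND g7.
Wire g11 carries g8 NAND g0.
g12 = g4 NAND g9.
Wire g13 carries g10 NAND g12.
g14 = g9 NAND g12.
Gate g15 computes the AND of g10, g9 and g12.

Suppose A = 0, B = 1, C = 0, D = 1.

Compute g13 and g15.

g13 = 0  g15 = 0

g1 = A NAND D = 0 NAND 1 = 1
g3 = C NAND g1 = 0 NAND 1 = 1
g4 = g1 NAND C = 1 NAND 0 = 1
g5 = g3 NAND g4 = 1 NAND 1 = 0
g7 = g4 NAND g5 = 1 NAND 0 = 1
g9 = D NAND g3 = 1 NAND 1 = 0
g10 = g5 NAND g7 = 0 NAND 1 = 1
g12 = g4 NAND g9 = 1 NAND 0 = 1
g13 = g10 NAND g12 = 1 NAND 1 = 0
g15 = g10 AND g9 AND g12 = 1 AND 0 AND 1 = 0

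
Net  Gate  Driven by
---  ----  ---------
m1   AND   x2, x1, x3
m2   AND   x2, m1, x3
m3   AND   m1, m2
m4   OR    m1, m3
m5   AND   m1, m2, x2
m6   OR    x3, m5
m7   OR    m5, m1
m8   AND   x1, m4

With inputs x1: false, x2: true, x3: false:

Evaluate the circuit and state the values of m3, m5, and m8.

m3 = false, m5 = false, m8 = false

m1 = x2 AND x1 AND x3 = true AND false AND false = false
m2 = x2 AND m1 AND x3 = true AND false AND false = false
m3 = m1 AND m2 = false AND false = false
m4 = m1 OR m3 = false OR false = false
m5 = m1 AND m2 AND x2 = false AND false AND true = false
m8 = x1 AND m4 = false AND false = false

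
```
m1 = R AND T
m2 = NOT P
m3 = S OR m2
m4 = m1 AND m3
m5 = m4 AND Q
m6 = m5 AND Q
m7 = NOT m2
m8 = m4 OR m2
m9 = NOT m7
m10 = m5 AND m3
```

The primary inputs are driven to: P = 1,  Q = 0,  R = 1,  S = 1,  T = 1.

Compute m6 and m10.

m1 = R AND T = 1 AND 1 = 1
m2 = NOT P = NOT 1 = 0
m3 = S OR m2 = 1 OR 0 = 1
m4 = m1 AND m3 = 1 AND 1 = 1
m5 = m4 AND Q = 1 AND 0 = 0
m6 = m5 AND Q = 0 AND 0 = 0
m10 = m5 AND m3 = 0 AND 1 = 0

m6 = 0; m10 = 0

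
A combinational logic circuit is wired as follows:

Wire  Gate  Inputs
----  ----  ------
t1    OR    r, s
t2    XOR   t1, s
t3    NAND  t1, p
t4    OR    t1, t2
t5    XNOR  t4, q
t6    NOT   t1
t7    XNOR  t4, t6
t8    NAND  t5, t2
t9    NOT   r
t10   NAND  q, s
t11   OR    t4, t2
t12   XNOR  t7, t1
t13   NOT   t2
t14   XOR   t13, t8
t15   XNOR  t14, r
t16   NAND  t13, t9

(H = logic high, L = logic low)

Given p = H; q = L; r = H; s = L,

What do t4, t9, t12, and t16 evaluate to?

t4 = H; t9 = L; t12 = L; t16 = H

t1 = r OR s = H OR L = H
t2 = t1 XOR s = H XOR L = H
t4 = t1 OR t2 = H OR H = H
t6 = NOT t1 = NOT H = L
t7 = t4 XNOR t6 = H XNOR L = L
t9 = NOT r = NOT H = L
t12 = t7 XNOR t1 = L XNOR H = L
t13 = NOT t2 = NOT H = L
t16 = t13 NAND t9 = L NAND L = H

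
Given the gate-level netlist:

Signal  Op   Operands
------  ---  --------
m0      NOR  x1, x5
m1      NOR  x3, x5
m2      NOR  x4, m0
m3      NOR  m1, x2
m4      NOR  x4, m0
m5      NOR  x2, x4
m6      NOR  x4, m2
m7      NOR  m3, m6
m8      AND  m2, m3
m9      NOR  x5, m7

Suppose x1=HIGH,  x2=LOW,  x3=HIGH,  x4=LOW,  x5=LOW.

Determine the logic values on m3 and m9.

m0 = x1 NOR x5 = HIGH NOR LOW = LOW
m1 = x3 NOR x5 = HIGH NOR LOW = LOW
m2 = x4 NOR m0 = LOW NOR LOW = HIGH
m3 = m1 NOR x2 = LOW NOR LOW = HIGH
m6 = x4 NOR m2 = LOW NOR HIGH = LOW
m7 = m3 NOR m6 = HIGH NOR LOW = LOW
m9 = x5 NOR m7 = LOW NOR LOW = HIGH

m3 = HIGH, m9 = HIGH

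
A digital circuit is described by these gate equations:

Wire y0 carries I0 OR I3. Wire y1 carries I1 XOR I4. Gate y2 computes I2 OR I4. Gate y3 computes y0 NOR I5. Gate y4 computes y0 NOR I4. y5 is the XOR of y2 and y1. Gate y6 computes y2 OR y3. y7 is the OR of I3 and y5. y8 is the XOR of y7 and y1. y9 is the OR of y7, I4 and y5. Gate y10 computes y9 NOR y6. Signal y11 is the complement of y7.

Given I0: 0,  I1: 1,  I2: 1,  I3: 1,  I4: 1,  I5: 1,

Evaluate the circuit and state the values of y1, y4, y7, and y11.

y1 = 0  y4 = 0  y7 = 1  y11 = 0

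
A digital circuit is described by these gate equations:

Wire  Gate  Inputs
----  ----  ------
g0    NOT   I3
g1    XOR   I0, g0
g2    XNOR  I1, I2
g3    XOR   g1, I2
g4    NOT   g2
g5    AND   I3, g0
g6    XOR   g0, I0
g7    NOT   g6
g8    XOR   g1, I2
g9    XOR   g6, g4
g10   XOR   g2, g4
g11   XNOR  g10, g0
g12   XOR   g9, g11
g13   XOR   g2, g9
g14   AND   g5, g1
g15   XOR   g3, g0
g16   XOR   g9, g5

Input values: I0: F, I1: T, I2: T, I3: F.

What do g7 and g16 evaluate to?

g7 = F  g16 = T

g0 = NOT I3 = NOT F = T
g2 = I1 XNOR I2 = T XNOR T = T
g4 = NOT g2 = NOT T = F
g5 = I3 AND g0 = F AND T = F
g6 = g0 XOR I0 = T XOR F = T
g7 = NOT g6 = NOT T = F
g9 = g6 XOR g4 = T XOR F = T
g16 = g9 XOR g5 = T XOR F = T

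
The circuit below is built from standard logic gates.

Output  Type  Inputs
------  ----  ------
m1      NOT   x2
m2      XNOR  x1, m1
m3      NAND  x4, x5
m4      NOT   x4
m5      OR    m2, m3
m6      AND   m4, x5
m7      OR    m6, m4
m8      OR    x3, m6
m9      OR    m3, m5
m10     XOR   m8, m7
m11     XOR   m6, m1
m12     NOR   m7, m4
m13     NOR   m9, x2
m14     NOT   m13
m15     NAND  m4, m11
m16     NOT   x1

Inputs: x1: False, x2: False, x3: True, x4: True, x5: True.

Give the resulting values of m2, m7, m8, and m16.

m1 = NOT x2 = NOT False = True
m2 = x1 XNOR m1 = False XNOR True = False
m4 = NOT x4 = NOT True = False
m6 = m4 AND x5 = False AND True = False
m7 = m6 OR m4 = False OR False = False
m8 = x3 OR m6 = True OR False = True
m16 = NOT x1 = NOT False = True

m2 = False, m7 = False, m8 = True, m16 = True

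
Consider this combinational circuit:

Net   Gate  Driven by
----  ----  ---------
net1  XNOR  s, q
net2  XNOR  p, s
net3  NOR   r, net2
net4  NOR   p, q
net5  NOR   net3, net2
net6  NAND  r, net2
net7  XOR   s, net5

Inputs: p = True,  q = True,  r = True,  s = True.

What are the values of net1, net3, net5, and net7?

net1 = True; net3 = False; net5 = False; net7 = True

net1 = s XNOR q = True XNOR True = True
net2 = p XNOR s = True XNOR True = True
net3 = r NOR net2 = True NOR True = False
net5 = net3 NOR net2 = False NOR True = False
net7 = s XOR net5 = True XOR False = True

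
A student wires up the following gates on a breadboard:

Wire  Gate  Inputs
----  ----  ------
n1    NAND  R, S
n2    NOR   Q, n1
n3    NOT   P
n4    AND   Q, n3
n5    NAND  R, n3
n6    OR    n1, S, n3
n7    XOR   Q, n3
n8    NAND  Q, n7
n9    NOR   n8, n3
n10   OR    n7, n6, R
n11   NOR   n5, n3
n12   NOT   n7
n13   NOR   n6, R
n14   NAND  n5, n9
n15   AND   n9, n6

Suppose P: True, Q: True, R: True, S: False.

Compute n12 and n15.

n1 = R NAND S = True NAND False = True
n3 = NOT P = NOT True = False
n6 = n1 OR S OR n3 = True OR False OR False = True
n7 = Q XOR n3 = True XOR False = True
n8 = Q NAND n7 = True NAND True = False
n9 = n8 NOR n3 = False NOR False = True
n12 = NOT n7 = NOT True = False
n15 = n9 AND n6 = True AND True = True

n12 = False, n15 = True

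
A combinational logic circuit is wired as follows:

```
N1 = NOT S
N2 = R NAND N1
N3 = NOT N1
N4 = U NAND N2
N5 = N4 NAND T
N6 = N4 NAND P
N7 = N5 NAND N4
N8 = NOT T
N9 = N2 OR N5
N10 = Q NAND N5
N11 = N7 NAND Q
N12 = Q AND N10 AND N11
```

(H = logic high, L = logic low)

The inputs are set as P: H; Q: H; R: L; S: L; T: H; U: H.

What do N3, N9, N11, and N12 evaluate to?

N1 = NOT S = NOT L = H
N2 = R NAND N1 = L NAND H = H
N3 = NOT N1 = NOT H = L
N4 = U NAND N2 = H NAND H = L
N5 = N4 NAND T = L NAND H = H
N7 = N5 NAND N4 = H NAND L = H
N9 = N2 OR N5 = H OR H = H
N10 = Q NAND N5 = H NAND H = L
N11 = N7 NAND Q = H NAND H = L
N12 = Q AND N10 AND N11 = H AND L AND L = L

N3 = L, N9 = H, N11 = L, N12 = L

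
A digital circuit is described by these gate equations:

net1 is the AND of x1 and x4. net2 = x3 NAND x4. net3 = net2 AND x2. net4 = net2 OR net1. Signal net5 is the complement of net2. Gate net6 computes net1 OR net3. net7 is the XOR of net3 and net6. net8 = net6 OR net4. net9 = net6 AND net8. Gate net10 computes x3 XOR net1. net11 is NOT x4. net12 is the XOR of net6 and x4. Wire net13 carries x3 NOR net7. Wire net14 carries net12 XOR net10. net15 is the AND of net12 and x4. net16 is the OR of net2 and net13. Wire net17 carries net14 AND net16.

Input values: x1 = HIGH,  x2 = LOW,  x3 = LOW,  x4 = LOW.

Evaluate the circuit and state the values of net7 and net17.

net7 = LOW, net17 = LOW

net1 = x1 AND x4 = HIGH AND LOW = LOW
net2 = x3 NAND x4 = LOW NAND LOW = HIGH
net3 = net2 AND x2 = HIGH AND LOW = LOW
net6 = net1 OR net3 = LOW OR LOW = LOW
net7 = net3 XOR net6 = LOW XOR LOW = LOW
net10 = x3 XOR net1 = LOW XOR LOW = LOW
net12 = net6 XOR x4 = LOW XOR LOW = LOW
net13 = x3 NOR net7 = LOW NOR LOW = HIGH
net14 = net12 XOR net10 = LOW XOR LOW = LOW
net16 = net2 OR net13 = HIGH OR HIGH = HIGH
net17 = net14 AND net16 = LOW AND HIGH = LOW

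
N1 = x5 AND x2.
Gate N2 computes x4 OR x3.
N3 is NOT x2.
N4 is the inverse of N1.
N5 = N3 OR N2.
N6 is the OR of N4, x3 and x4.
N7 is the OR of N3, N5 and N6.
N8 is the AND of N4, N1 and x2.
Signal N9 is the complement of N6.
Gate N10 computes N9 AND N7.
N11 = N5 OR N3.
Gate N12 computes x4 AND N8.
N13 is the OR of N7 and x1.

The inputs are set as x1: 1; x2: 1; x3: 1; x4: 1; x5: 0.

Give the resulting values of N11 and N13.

N11 = 1  N13 = 1

N1 = x5 AND x2 = 0 AND 1 = 0
N2 = x4 OR x3 = 1 OR 1 = 1
N3 = NOT x2 = NOT 1 = 0
N4 = NOT N1 = NOT 0 = 1
N5 = N3 OR N2 = 0 OR 1 = 1
N6 = N4 OR x3 OR x4 = 1 OR 1 OR 1 = 1
N7 = N3 OR N5 OR N6 = 0 OR 1 OR 1 = 1
N11 = N5 OR N3 = 1 OR 0 = 1
N13 = N7 OR x1 = 1 OR 1 = 1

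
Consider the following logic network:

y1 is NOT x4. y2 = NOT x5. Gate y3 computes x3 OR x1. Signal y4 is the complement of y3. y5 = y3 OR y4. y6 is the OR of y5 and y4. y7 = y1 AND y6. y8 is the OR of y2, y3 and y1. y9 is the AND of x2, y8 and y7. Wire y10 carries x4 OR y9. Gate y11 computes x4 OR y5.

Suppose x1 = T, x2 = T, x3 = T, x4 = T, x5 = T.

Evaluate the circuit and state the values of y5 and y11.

y5 = T, y11 = T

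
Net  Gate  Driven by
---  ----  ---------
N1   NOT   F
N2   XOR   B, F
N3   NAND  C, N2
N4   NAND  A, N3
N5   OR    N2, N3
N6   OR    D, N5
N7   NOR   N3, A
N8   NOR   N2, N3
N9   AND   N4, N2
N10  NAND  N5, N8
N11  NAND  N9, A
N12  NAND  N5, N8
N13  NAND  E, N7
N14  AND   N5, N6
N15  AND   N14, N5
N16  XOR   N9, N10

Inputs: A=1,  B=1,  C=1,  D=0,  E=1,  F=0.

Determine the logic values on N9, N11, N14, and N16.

N2 = B XOR F = 1 XOR 0 = 1
N3 = C NAND N2 = 1 NAND 1 = 0
N4 = A NAND N3 = 1 NAND 0 = 1
N5 = N2 OR N3 = 1 OR 0 = 1
N6 = D OR N5 = 0 OR 1 = 1
N8 = N2 NOR N3 = 1 NOR 0 = 0
N9 = N4 AND N2 = 1 AND 1 = 1
N10 = N5 NAND N8 = 1 NAND 0 = 1
N11 = N9 NAND A = 1 NAND 1 = 0
N14 = N5 AND N6 = 1 AND 1 = 1
N16 = N9 XOR N10 = 1 XOR 1 = 0

N9 = 1; N11 = 0; N14 = 1; N16 = 0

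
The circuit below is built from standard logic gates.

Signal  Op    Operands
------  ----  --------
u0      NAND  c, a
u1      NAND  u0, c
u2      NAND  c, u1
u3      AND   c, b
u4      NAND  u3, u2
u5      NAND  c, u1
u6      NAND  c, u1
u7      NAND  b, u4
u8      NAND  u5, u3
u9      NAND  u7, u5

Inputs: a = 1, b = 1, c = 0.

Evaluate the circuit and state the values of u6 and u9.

u6 = 1, u9 = 1

u0 = c NAND a = 0 NAND 1 = 1
u1 = u0 NAND c = 1 NAND 0 = 1
u2 = c NAND u1 = 0 NAND 1 = 1
u3 = c AND b = 0 AND 1 = 0
u4 = u3 NAND u2 = 0 NAND 1 = 1
u5 = c NAND u1 = 0 NAND 1 = 1
u6 = c NAND u1 = 0 NAND 1 = 1
u7 = b NAND u4 = 1 NAND 1 = 0
u9 = u7 NAND u5 = 0 NAND 1 = 1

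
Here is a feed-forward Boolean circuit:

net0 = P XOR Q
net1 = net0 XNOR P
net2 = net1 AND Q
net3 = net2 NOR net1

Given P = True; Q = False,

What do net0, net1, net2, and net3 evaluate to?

net0 = P XOR Q = True XOR False = True
net1 = net0 XNOR P = True XNOR True = True
net2 = net1 AND Q = True AND False = False
net3 = net2 NOR net1 = False NOR True = False

net0 = True; net1 = True; net2 = False; net3 = False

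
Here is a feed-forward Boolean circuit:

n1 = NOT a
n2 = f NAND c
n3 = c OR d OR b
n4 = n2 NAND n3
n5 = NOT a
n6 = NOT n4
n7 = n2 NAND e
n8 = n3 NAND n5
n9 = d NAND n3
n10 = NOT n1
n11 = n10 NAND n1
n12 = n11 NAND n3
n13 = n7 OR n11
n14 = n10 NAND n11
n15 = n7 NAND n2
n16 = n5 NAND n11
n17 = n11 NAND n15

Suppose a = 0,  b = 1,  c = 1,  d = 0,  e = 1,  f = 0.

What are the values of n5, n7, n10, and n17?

n5 = 1, n7 = 0, n10 = 0, n17 = 0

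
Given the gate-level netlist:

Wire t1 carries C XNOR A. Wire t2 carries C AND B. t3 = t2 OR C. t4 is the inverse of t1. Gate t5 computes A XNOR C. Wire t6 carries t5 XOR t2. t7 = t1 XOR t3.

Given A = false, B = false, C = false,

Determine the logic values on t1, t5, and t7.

t1 = true; t5 = true; t7 = true

t1 = C XNOR A = false XNOR false = true
t2 = C AND B = false AND false = false
t3 = t2 OR C = false OR false = false
t5 = A XNOR C = false XNOR false = true
t7 = t1 XOR t3 = true XOR false = true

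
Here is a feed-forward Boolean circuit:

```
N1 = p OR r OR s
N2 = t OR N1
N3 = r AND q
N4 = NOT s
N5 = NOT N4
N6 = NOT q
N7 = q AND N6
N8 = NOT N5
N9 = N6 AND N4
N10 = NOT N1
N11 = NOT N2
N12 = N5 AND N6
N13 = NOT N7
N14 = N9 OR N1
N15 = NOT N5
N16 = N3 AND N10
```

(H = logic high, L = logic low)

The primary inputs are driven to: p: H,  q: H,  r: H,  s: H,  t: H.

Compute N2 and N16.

N1 = p OR r OR s = H OR H OR H = H
N2 = t OR N1 = H OR H = H
N3 = r AND q = H AND H = H
N10 = NOT N1 = NOT H = L
N16 = N3 AND N10 = H AND L = L

N2 = H, N16 = L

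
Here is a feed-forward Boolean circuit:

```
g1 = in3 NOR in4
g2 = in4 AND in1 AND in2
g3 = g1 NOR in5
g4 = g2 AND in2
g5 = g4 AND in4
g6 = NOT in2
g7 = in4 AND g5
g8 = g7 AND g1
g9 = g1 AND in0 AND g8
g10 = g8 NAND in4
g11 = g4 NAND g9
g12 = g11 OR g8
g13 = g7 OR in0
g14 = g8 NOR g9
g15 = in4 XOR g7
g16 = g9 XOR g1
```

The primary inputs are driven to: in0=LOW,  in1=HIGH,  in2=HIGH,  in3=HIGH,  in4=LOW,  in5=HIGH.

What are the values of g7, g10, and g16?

g7 = LOW, g10 = HIGH, g16 = LOW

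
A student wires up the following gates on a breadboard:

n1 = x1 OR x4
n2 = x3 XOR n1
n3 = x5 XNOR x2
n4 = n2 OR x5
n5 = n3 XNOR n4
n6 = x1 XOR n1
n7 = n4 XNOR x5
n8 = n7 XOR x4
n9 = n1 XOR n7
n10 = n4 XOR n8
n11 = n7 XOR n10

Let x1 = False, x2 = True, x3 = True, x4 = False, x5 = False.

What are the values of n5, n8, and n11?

n5 = False  n8 = False  n11 = True

n1 = x1 OR x4 = False OR False = False
n2 = x3 XOR n1 = True XOR False = True
n3 = x5 XNOR x2 = False XNOR True = False
n4 = n2 OR x5 = True OR False = True
n5 = n3 XNOR n4 = False XNOR True = False
n7 = n4 XNOR x5 = True XNOR False = False
n8 = n7 XOR x4 = False XOR False = False
n10 = n4 XOR n8 = True XOR False = True
n11 = n7 XOR n10 = False XOR True = True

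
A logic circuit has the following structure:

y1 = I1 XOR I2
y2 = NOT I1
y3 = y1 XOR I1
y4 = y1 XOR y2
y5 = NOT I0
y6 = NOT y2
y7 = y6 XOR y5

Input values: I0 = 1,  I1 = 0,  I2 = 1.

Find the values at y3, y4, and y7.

y3 = 1; y4 = 0; y7 = 0

y1 = I1 XOR I2 = 0 XOR 1 = 1
y2 = NOT I1 = NOT 0 = 1
y3 = y1 XOR I1 = 1 XOR 0 = 1
y4 = y1 XOR y2 = 1 XOR 1 = 0
y5 = NOT I0 = NOT 1 = 0
y6 = NOT y2 = NOT 1 = 0
y7 = y6 XOR y5 = 0 XOR 0 = 0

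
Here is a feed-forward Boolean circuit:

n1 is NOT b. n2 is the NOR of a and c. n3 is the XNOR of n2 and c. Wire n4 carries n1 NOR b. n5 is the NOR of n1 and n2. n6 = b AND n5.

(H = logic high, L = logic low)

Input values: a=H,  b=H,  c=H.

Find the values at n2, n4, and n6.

n1 = NOT b = NOT H = L
n2 = a NOR c = H NOR H = L
n4 = n1 NOR b = L NOR H = L
n5 = n1 NOR n2 = L NOR L = H
n6 = b AND n5 = H AND H = H

n2 = L; n4 = L; n6 = H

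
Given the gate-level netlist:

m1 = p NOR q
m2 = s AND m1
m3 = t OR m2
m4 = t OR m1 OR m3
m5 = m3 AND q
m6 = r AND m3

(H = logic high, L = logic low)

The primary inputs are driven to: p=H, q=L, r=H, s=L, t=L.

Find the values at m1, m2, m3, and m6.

m1 = p NOR q = H NOR L = L
m2 = s AND m1 = L AND L = L
m3 = t OR m2 = L OR L = L
m6 = r AND m3 = H AND L = L

m1 = L, m2 = L, m3 = L, m6 = L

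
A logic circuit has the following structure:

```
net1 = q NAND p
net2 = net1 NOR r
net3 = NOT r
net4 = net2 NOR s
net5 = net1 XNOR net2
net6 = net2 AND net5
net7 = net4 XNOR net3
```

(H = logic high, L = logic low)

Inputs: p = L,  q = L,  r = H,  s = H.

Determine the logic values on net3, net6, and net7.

net1 = q NAND p = L NAND L = H
net2 = net1 NOR r = H NOR H = L
net3 = NOT r = NOT H = L
net4 = net2 NOR s = L NOR H = L
net5 = net1 XNOR net2 = H XNOR L = L
net6 = net2 AND net5 = L AND L = L
net7 = net4 XNOR net3 = L XNOR L = H

net3 = L; net6 = L; net7 = H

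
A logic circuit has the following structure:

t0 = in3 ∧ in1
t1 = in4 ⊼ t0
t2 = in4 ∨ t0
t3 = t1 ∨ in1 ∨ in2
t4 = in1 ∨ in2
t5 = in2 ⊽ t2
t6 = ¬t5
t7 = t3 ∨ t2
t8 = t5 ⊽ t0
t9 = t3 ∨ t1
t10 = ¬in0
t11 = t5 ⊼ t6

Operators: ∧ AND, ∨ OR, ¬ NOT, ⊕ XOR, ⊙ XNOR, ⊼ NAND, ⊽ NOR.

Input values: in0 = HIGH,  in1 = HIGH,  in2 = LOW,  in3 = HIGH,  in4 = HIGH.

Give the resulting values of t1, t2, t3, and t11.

t1 = LOW; t2 = HIGH; t3 = HIGH; t11 = HIGH

t0 = in3 AND in1 = HIGH AND HIGH = HIGH
t1 = in4 NAND t0 = HIGH NAND HIGH = LOW
t2 = in4 OR t0 = HIGH OR HIGH = HIGH
t3 = t1 OR in1 OR in2 = LOW OR HIGH OR LOW = HIGH
t5 = in2 NOR t2 = LOW NOR HIGH = LOW
t6 = NOT t5 = NOT LOW = HIGH
t11 = t5 NAND t6 = LOW NAND HIGH = HIGH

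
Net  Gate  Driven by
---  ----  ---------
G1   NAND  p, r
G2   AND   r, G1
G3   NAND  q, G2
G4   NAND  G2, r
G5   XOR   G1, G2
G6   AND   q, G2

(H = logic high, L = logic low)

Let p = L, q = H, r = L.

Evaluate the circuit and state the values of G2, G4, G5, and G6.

G2 = L, G4 = H, G5 = H, G6 = L

G1 = p NAND r = L NAND L = H
G2 = r AND G1 = L AND H = L
G4 = G2 NAND r = L NAND L = H
G5 = G1 XOR G2 = H XOR L = H
G6 = q AND G2 = H AND L = L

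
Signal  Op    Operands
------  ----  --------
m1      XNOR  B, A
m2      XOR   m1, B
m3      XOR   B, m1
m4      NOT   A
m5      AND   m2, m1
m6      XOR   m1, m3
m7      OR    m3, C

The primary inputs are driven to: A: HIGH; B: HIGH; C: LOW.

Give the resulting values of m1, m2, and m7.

m1 = B XNOR A = HIGH XNOR HIGH = HIGH
m2 = m1 XOR B = HIGH XOR HIGH = LOW
m3 = B XOR m1 = HIGH XOR HIGH = LOW
m7 = m3 OR C = LOW OR LOW = LOW

m1 = HIGH; m2 = LOW; m7 = LOW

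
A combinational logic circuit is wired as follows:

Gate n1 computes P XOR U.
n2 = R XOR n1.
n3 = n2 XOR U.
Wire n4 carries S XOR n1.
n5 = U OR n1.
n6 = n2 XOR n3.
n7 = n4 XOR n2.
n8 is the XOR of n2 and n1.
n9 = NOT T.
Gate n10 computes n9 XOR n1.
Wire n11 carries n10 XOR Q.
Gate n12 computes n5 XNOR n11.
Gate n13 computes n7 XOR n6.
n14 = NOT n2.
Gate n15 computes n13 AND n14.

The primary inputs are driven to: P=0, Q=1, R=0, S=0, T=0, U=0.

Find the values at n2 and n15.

n2 = 0, n15 = 0

n1 = P XOR U = 0 XOR 0 = 0
n2 = R XOR n1 = 0 XOR 0 = 0
n3 = n2 XOR U = 0 XOR 0 = 0
n4 = S XOR n1 = 0 XOR 0 = 0
n6 = n2 XOR n3 = 0 XOR 0 = 0
n7 = n4 XOR n2 = 0 XOR 0 = 0
n13 = n7 XOR n6 = 0 XOR 0 = 0
n14 = NOT n2 = NOT 0 = 1
n15 = n13 AND n14 = 0 AND 1 = 0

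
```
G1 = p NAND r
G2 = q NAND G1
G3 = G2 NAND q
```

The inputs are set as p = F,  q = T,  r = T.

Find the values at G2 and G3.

G1 = p NAND r = F NAND T = T
G2 = q NAND G1 = T NAND T = F
G3 = G2 NAND q = F NAND T = T

G2 = F, G3 = T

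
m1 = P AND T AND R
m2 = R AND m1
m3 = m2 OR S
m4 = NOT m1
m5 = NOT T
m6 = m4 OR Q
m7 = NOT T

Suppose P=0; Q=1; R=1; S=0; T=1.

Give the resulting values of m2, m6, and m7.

m2 = 0; m6 = 1; m7 = 0

m1 = P AND T AND R = 0 AND 1 AND 1 = 0
m2 = R AND m1 = 1 AND 0 = 0
m4 = NOT m1 = NOT 0 = 1
m6 = m4 OR Q = 1 OR 1 = 1
m7 = NOT T = NOT 1 = 0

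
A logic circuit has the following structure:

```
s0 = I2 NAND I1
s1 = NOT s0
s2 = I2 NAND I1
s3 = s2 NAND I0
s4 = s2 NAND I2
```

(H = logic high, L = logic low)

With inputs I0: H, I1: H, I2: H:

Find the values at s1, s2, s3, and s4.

s0 = I2 NAND I1 = H NAND H = L
s1 = NOT s0 = NOT L = H
s2 = I2 NAND I1 = H NAND H = L
s3 = s2 NAND I0 = L NAND H = H
s4 = s2 NAND I2 = L NAND H = H

s1 = H, s2 = L, s3 = H, s4 = H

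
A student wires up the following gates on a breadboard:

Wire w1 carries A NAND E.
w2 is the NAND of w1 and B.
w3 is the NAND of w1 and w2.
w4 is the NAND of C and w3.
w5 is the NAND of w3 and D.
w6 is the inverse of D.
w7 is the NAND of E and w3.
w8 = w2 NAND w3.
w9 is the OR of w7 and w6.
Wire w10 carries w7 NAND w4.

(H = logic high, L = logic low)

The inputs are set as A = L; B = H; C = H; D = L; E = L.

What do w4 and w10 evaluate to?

w4 = L; w10 = H

w1 = A NAND E = L NAND L = H
w2 = w1 NAND B = H NAND H = L
w3 = w1 NAND w2 = H NAND L = H
w4 = C NAND w3 = H NAND H = L
w7 = E NAND w3 = L NAND H = H
w10 = w7 NAND w4 = H NAND L = H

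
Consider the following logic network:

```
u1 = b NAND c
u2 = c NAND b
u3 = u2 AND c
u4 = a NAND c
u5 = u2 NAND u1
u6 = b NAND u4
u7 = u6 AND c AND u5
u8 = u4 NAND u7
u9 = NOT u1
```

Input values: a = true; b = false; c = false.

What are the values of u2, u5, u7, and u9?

u2 = true, u5 = false, u7 = false, u9 = false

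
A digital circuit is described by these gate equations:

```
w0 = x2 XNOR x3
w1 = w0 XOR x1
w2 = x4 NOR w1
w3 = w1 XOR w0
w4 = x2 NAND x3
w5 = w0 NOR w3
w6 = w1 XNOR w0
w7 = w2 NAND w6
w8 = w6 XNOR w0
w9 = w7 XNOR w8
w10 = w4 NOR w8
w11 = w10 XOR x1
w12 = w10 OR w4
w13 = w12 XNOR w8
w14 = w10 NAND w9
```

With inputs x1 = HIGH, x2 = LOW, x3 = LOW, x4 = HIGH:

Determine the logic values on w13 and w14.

w13 = LOW; w14 = HIGH

w0 = x2 XNOR x3 = LOW XNOR LOW = HIGH
w1 = w0 XOR x1 = HIGH XOR HIGH = LOW
w2 = x4 NOR w1 = HIGH NOR LOW = LOW
w4 = x2 NAND x3 = LOW NAND LOW = HIGH
w6 = w1 XNOR w0 = LOW XNOR HIGH = LOW
w7 = w2 NAND w6 = LOW NAND LOW = HIGH
w8 = w6 XNOR w0 = LOW XNOR HIGH = LOW
w9 = w7 XNOR w8 = HIGH XNOR LOW = LOW
w10 = w4 NOR w8 = HIGH NOR LOW = LOW
w12 = w10 OR w4 = LOW OR HIGH = HIGH
w13 = w12 XNOR w8 = HIGH XNOR LOW = LOW
w14 = w10 NAND w9 = LOW NAND LOW = HIGH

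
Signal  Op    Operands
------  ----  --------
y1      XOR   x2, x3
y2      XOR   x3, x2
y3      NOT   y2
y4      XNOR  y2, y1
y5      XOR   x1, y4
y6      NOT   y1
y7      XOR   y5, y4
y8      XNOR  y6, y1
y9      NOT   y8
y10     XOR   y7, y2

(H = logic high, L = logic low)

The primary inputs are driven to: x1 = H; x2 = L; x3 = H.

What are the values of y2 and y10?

y1 = x2 XOR x3 = L XOR H = H
y2 = x3 XOR x2 = H XOR L = H
y4 = y2 XNOR y1 = H XNOR H = H
y5 = x1 XOR y4 = H XOR H = L
y7 = y5 XOR y4 = L XOR H = H
y10 = y7 XOR y2 = H XOR H = L

y2 = H; y10 = L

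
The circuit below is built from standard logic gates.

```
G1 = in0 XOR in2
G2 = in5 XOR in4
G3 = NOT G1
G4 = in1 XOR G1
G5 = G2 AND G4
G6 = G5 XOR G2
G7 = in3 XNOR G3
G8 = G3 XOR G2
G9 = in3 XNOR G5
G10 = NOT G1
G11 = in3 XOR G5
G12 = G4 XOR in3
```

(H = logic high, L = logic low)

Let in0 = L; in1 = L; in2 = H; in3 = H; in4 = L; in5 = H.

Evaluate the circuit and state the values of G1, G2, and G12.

G1 = in0 XOR in2 = L XOR H = H
G2 = in5 XOR in4 = H XOR L = H
G4 = in1 XOR G1 = L XOR H = H
G12 = G4 XOR in3 = H XOR H = L

G1 = H, G2 = H, G12 = L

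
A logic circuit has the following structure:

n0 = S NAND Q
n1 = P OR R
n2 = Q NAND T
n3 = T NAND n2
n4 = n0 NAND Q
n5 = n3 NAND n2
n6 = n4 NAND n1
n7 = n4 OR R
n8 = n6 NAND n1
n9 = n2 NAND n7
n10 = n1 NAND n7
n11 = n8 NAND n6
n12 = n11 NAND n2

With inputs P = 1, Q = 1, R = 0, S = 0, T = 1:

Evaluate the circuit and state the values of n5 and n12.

n0 = S NAND Q = 0 NAND 1 = 1
n1 = P OR R = 1 OR 0 = 1
n2 = Q NAND T = 1 NAND 1 = 0
n3 = T NAND n2 = 1 NAND 0 = 1
n4 = n0 NAND Q = 1 NAND 1 = 0
n5 = n3 NAND n2 = 1 NAND 0 = 1
n6 = n4 NAND n1 = 0 NAND 1 = 1
n8 = n6 NAND n1 = 1 NAND 1 = 0
n11 = n8 NAND n6 = 0 NAND 1 = 1
n12 = n11 NAND n2 = 1 NAND 0 = 1

n5 = 1, n12 = 1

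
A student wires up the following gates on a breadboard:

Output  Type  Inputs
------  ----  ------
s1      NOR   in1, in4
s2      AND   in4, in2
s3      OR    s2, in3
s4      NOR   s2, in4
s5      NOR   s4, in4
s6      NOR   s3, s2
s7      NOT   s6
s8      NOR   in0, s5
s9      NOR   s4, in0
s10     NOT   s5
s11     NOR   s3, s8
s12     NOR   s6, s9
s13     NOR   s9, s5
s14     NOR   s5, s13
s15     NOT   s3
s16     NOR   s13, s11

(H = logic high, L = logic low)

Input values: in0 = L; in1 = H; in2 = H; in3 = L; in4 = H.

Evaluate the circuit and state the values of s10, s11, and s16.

s2 = in4 AND in2 = H AND H = H
s3 = s2 OR in3 = H OR L = H
s4 = s2 NOR in4 = H NOR H = L
s5 = s4 NOR in4 = L NOR H = L
s8 = in0 NOR s5 = L NOR L = H
s9 = s4 NOR in0 = L NOR L = H
s10 = NOT s5 = NOT L = H
s11 = s3 NOR s8 = H NOR H = L
s13 = s9 NOR s5 = H NOR L = L
s16 = s13 NOR s11 = L NOR L = H

s10 = H  s11 = L  s16 = H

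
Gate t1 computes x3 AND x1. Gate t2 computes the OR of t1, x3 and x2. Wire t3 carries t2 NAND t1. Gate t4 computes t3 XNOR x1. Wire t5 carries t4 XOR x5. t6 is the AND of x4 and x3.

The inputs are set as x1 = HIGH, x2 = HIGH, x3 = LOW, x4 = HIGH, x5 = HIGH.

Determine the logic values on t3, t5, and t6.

t3 = HIGH  t5 = LOW  t6 = LOW

t1 = x3 AND x1 = LOW AND HIGH = LOW
t2 = t1 OR x3 OR x2 = LOW OR LOW OR HIGH = HIGH
t3 = t2 NAND t1 = HIGH NAND LOW = HIGH
t4 = t3 XNOR x1 = HIGH XNOR HIGH = HIGH
t5 = t4 XOR x5 = HIGH XOR HIGH = LOW
t6 = x4 AND x3 = HIGH AND LOW = LOW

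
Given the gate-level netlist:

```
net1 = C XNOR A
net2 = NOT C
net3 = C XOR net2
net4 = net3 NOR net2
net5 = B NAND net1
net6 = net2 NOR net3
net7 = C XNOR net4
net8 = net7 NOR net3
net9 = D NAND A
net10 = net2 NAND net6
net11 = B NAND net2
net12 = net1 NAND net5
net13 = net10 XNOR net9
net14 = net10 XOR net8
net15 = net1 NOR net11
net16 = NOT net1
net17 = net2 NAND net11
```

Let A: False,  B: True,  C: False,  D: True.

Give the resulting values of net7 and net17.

net2 = NOT C = NOT False = True
net3 = C XOR net2 = False XOR True = True
net4 = net3 NOR net2 = True NOR True = False
net7 = C XNOR net4 = False XNOR False = True
net11 = B NAND net2 = True NAND True = False
net17 = net2 NAND net11 = True NAND False = True

net7 = True  net17 = True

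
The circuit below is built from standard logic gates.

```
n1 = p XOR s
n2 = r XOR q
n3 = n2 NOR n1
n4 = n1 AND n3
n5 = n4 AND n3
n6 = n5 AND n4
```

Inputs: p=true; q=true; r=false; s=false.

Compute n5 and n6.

n1 = p XOR s = true XOR false = true
n2 = r XOR q = false XOR true = true
n3 = n2 NOR n1 = true NOR true = false
n4 = n1 AND n3 = true AND false = false
n5 = n4 AND n3 = false AND false = false
n6 = n5 AND n4 = false AND false = false

n5 = false; n6 = false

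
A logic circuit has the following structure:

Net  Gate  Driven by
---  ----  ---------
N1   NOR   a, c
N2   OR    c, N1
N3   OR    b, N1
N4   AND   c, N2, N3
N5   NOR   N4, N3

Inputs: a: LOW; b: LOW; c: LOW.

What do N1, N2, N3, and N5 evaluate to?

N1 = a NOR c = LOW NOR LOW = HIGH
N2 = c OR N1 = LOW OR HIGH = HIGH
N3 = b OR N1 = LOW OR HIGH = HIGH
N4 = c AND N2 AND N3 = LOW AND HIGH AND HIGH = LOW
N5 = N4 NOR N3 = LOW NOR HIGH = LOW

N1 = HIGH, N2 = HIGH, N3 = HIGH, N5 = LOW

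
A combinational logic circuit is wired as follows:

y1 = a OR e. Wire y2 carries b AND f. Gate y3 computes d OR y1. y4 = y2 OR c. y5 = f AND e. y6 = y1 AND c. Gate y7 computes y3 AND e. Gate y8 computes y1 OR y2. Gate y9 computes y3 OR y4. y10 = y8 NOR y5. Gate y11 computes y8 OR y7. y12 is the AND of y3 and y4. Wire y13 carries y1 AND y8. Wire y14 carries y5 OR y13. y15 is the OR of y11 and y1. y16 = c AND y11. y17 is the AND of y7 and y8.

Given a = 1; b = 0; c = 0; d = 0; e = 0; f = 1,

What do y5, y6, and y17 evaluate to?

y5 = 0, y6 = 0, y17 = 0

y1 = a OR e = 1 OR 0 = 1
y2 = b AND f = 0 AND 1 = 0
y3 = d OR y1 = 0 OR 1 = 1
y5 = f AND e = 1 AND 0 = 0
y6 = y1 AND c = 1 AND 0 = 0
y7 = y3 AND e = 1 AND 0 = 0
y8 = y1 OR y2 = 1 OR 0 = 1
y17 = y7 AND y8 = 0 AND 1 = 0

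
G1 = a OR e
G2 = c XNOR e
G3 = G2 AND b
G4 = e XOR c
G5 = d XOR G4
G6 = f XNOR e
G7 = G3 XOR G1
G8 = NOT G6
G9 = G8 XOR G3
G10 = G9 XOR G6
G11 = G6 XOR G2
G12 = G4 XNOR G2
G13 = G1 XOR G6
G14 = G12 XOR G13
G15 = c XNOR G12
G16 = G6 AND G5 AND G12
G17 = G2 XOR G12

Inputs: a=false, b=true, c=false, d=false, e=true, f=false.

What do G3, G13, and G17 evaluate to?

G3 = false; G13 = true; G17 = false

G1 = a OR e = false OR true = true
G2 = c XNOR e = false XNOR true = false
G3 = G2 AND b = false AND true = false
G4 = e XOR c = true XOR false = true
G6 = f XNOR e = false XNOR true = false
G12 = G4 XNOR G2 = true XNOR false = false
G13 = G1 XOR G6 = true XOR false = true
G17 = G2 XOR G12 = false XOR false = false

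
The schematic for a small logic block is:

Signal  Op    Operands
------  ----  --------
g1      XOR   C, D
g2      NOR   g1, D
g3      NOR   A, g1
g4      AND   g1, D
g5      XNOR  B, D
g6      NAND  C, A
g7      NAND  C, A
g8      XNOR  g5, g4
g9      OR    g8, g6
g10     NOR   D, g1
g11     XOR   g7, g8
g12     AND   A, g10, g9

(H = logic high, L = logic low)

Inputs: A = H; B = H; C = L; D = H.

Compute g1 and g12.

g1 = H, g12 = L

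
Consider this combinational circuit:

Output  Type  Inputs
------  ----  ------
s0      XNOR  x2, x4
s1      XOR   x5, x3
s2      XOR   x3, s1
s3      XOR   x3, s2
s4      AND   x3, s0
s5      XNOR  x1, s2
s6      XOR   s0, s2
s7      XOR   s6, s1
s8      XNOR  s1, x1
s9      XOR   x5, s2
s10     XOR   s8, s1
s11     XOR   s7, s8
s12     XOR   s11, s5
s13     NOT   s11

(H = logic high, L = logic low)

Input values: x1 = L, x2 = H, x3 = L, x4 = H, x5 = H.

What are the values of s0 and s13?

s0 = H, s13 = L

s0 = x2 XNOR x4 = H XNOR H = H
s1 = x5 XOR x3 = H XOR L = H
s2 = x3 XOR s1 = L XOR H = H
s6 = s0 XOR s2 = H XOR H = L
s7 = s6 XOR s1 = L XOR H = H
s8 = s1 XNOR x1 = H XNOR L = L
s11 = s7 XOR s8 = H XOR L = H
s13 = NOT s11 = NOT H = L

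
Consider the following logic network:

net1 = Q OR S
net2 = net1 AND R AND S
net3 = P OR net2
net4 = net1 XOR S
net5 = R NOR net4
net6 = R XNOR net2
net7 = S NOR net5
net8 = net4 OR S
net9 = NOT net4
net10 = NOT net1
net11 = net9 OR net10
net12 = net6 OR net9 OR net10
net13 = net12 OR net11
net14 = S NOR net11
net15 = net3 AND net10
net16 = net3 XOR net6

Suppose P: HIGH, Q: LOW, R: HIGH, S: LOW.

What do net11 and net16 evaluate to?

net1 = Q OR S = LOW OR LOW = LOW
net2 = net1 AND R AND S = LOW AND HIGH AND LOW = LOW
net3 = P OR net2 = HIGH OR LOW = HIGH
net4 = net1 XOR S = LOW XOR LOW = LOW
net6 = R XNOR net2 = HIGH XNOR LOW = LOW
net9 = NOT net4 = NOT LOW = HIGH
net10 = NOT net1 = NOT LOW = HIGH
net11 = net9 OR net10 = HIGH OR HIGH = HIGH
net16 = net3 XOR net6 = HIGH XOR LOW = HIGH

net11 = HIGH; net16 = HIGH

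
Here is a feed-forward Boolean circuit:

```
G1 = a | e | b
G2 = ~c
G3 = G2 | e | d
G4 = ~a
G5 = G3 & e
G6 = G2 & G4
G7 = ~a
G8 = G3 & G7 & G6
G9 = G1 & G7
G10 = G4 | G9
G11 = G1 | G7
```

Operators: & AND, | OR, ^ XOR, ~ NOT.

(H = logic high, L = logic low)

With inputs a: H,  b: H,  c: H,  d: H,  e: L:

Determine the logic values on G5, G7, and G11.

G5 = L, G7 = L, G11 = H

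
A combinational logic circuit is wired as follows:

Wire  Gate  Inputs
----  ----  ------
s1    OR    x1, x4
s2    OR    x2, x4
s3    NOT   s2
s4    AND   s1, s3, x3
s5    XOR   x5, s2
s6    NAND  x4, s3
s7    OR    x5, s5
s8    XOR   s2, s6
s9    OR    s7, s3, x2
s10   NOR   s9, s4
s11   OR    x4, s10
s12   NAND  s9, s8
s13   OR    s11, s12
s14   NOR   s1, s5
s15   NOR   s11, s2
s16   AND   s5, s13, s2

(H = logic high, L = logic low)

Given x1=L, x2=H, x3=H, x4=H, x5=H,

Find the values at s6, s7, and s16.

s1 = x1 OR x4 = L OR H = H
s2 = x2 OR x4 = H OR H = H
s3 = NOT s2 = NOT H = L
s4 = s1 AND s3 AND x3 = H AND L AND H = L
s5 = x5 XOR s2 = H XOR H = L
s6 = x4 NAND s3 = H NAND L = H
s7 = x5 OR s5 = H OR L = H
s8 = s2 XOR s6 = H XOR H = L
s9 = s7 OR s3 OR x2 = H OR L OR H = H
s10 = s9 NOR s4 = H NOR L = L
s11 = x4 OR s10 = H OR L = H
s12 = s9 NAND s8 = H NAND L = H
s13 = s11 OR s12 = H OR H = H
s16 = s5 AND s13 AND s2 = L AND H AND H = L

s6 = H  s7 = H  s16 = L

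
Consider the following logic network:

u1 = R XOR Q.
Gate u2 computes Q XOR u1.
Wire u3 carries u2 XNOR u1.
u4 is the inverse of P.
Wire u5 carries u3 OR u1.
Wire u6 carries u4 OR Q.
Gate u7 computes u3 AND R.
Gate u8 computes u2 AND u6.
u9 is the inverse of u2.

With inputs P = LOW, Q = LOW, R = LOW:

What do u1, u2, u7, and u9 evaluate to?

u1 = R XOR Q = LOW XOR LOW = LOW
u2 = Q XOR u1 = LOW XOR LOW = LOW
u3 = u2 XNOR u1 = LOW XNOR LOW = HIGH
u7 = u3 AND R = HIGH AND LOW = LOW
u9 = NOT u2 = NOT LOW = HIGH

u1 = LOW  u2 = LOW  u7 = LOW  u9 = HIGH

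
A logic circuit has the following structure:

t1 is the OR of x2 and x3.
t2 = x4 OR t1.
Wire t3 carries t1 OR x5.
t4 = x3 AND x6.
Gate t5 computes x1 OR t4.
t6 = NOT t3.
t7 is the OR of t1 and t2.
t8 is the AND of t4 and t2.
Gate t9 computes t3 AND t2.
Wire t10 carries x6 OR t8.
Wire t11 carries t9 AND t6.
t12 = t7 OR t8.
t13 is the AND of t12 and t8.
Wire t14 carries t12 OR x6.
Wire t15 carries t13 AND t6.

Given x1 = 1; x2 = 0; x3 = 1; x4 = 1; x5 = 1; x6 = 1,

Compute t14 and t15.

t1 = x2 OR x3 = 0 OR 1 = 1
t2 = x4 OR t1 = 1 OR 1 = 1
t3 = t1 OR x5 = 1 OR 1 = 1
t4 = x3 AND x6 = 1 AND 1 = 1
t6 = NOT t3 = NOT 1 = 0
t7 = t1 OR t2 = 1 OR 1 = 1
t8 = t4 AND t2 = 1 AND 1 = 1
t12 = t7 OR t8 = 1 OR 1 = 1
t13 = t12 AND t8 = 1 AND 1 = 1
t14 = t12 OR x6 = 1 OR 1 = 1
t15 = t13 AND t6 = 1 AND 0 = 0

t14 = 1; t15 = 0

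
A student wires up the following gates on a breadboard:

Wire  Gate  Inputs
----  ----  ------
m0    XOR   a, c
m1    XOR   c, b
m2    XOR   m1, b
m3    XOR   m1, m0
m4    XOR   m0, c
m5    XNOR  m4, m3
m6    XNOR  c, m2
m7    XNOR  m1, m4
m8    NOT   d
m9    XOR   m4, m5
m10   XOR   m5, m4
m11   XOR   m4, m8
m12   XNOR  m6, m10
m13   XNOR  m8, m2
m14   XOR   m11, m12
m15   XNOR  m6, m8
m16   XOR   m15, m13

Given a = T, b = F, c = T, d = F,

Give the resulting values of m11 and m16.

m11 = F  m16 = F

m0 = a XOR c = T XOR T = F
m1 = c XOR b = T XOR F = T
m2 = m1 XOR b = T XOR F = T
m4 = m0 XOR c = F XOR T = T
m6 = c XNOR m2 = T XNOR T = T
m8 = NOT d = NOT F = T
m11 = m4 XOR m8 = T XOR T = F
m13 = m8 XNOR m2 = T XNOR T = T
m15 = m6 XNOR m8 = T XNOR T = T
m16 = m15 XOR m13 = T XOR T = F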